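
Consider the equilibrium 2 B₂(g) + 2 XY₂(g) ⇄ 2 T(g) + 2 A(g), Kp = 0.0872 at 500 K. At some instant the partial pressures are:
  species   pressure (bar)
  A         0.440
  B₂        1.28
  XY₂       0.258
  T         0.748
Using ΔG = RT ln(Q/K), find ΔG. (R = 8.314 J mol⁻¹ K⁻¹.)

Qp = P(T)²·P(A)² / (P(B₂)²·P(XY₂)²) = (0.748)²·(0.440)² / ((1.28)²·(0.258)²) = 0.993
ΔG = RT ln(Qp/Kp) = (8.314 J mol⁻¹ K⁻¹)(500 K) × ln(0.993/0.0872)
   = (4.157 kJ/mol)(2.433) = 10.1 kJ/mol
ΔG > 0, so the forward reaction is non-spontaneous (proceeds in reverse).

ΔG = 10.1 kJ/mol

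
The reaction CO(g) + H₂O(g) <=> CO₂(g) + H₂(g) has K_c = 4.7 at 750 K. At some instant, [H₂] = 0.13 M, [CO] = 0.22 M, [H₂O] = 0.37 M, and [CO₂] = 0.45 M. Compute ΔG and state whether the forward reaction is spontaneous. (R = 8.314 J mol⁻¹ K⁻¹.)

ΔG = -11.7 kJ/mol; the forward reaction is spontaneous

Q_c = [CO₂]·[H₂] / ([CO]·[H₂O]) = (0.45)·(0.13) / ((0.22)·(0.37)) = 0.719
ΔG = RT ln(Q_c/K_c) = (8.314 J mol⁻¹ K⁻¹)(750 K) × ln(0.719/4.7)
   = (6.236 kJ/mol)(-1.877) = -11.7 kJ/mol
ΔG < 0, so the forward reaction is spontaneous (proceeds forward).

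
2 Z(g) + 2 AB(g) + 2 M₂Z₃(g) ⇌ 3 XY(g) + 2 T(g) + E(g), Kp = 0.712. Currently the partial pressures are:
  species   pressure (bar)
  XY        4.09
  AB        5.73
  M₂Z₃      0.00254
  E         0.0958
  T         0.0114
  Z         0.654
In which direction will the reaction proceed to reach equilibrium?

toward reactants

Qp = P(XY)³·P(T)²·P(E) / (P(Z)²·P(AB)²·P(M₂Z₃)²) = (4.09)³·(0.0114)²·(0.0958) / ((0.654)²·(5.73)²·(0.00254)²) = 9.40
Qp = 9.40 > Kp = 0.712, so the reverse reaction proceeds.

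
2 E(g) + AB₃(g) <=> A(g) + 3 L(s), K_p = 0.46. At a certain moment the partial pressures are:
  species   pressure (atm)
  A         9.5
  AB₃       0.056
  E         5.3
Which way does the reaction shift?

(L is a pure solid — omitted from Q_p.)
Q_p = P(A) / (P(E)²·P(AB₃)) = (9.5) / ((5.3)²·(0.056)) = 6.0
Q_p = 6.0 > K_p = 0.46, so the reverse reaction proceeds.

reverse (toward reactants)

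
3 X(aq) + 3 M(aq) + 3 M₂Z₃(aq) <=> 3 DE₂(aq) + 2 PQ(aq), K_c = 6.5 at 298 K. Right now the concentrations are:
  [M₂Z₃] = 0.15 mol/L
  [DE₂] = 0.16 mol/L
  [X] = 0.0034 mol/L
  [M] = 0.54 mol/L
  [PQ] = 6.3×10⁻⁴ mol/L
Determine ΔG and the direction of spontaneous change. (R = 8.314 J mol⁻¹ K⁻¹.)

Q_c = [DE₂]³·[PQ]² / ([X]³·[M]³·[M₂Z₃]³) = (0.16)³·(6.3×10⁻⁴)² / ((0.0034)³·(0.54)³·(0.15)³) = 77.8
ΔG = RT ln(Q_c/K_c) = (8.314 J mol⁻¹ K⁻¹)(298 K) × ln(77.8/6.5)
   = (2.478 kJ/mol)(2.482) = 6.15 kJ/mol
ΔG > 0, so the forward reaction is non-spontaneous (proceeds in reverse).

ΔG = 6.15 kJ/mol; the forward reaction is non-spontaneous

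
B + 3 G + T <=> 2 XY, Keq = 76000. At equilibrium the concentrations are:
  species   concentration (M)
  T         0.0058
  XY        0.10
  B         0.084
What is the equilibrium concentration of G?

At equilibrium, Keq = [XY]² / ([B]·[G]³·[T]) = 76000.
(0.10)² / ((0.084)·([G])³·(0.0058)) = 76000
[G]³ = 2.70×10⁻⁴ ⇒ [G] = 0.065 M

[G] = 0.065 M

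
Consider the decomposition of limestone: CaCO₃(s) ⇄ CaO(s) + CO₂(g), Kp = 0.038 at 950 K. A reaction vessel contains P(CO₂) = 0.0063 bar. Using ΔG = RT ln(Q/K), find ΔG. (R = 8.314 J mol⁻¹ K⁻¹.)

ΔG = -14.2 kJ/mol

(CaCO₃, CaO are pure solids — omitted from Qp.)
Qp = P(CO₂) = 0.00630
ΔG = RT ln(Qp/Kp) = (8.314 J mol⁻¹ K⁻¹)(950 K) × ln(0.00630/0.038)
   = (7.898 kJ/mol)(-1.797) = -14.2 kJ/mol
ΔG < 0, so the forward reaction is spontaneous (proceeds forward).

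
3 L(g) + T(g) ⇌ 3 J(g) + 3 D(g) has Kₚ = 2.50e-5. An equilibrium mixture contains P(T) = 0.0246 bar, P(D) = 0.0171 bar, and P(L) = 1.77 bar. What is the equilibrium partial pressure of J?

At equilibrium, Kₚ = P(J)³·P(D)³ / (P(L)³·P(T)) = 2.50e-5.
(P(J))³·(0.0171)³ / ((1.77)³·(0.0246)) = 2.50e-5
P(J)³ = 0.682 ⇒ P(J) = 0.880 bar

P(J) = 0.880 bar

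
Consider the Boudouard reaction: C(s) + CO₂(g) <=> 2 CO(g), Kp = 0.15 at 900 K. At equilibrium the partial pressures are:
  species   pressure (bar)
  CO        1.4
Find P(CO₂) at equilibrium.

(C is a pure solid — omitted from Kp.)
At equilibrium, Kp = P(CO)² / P(CO₂) = 0.15.
(1.4)² / (P(CO₂)) = 0.15
P(CO₂) = 13.1 = 13 bar

P(CO₂) = 13 bar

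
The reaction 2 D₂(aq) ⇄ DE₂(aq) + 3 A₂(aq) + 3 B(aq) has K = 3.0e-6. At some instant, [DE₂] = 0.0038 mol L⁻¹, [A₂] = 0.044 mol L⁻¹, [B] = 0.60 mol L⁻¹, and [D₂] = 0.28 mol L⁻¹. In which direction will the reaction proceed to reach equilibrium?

Q = [DE₂]·[A₂]³·[B]³ / [D₂]² = (0.0038)·(0.044)³·(0.60)³ / (0.28)² = 8.9e-7
Q = 8.9e-7 < K = 3.0e-6, so the forward reaction proceeds.

forward (toward products)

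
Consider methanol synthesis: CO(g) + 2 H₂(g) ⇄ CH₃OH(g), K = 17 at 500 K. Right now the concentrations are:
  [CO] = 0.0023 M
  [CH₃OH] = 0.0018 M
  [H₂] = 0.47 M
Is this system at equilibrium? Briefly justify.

no; Q < K, reaction proceeds forward

Q = [CH₃OH] / ([CO]·[H₂]²) = (0.0018) / ((0.0023)·(0.47)²) = 3.5
Q = 3.5 < K = 17: net forward reaction.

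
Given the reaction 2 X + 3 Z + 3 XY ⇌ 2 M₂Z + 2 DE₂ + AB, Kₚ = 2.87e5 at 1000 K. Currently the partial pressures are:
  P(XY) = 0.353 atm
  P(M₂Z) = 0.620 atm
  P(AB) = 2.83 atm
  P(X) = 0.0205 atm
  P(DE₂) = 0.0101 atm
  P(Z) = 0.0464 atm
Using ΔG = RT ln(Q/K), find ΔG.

ΔG = -13.0 kJ/mol

Qₚ = P(M₂Z)²·P(DE₂)²·P(AB) / (P(X)²·P(Z)³·P(XY)³) = (0.620)²·(0.0101)²·(2.83) / ((0.0205)²·(0.0464)³·(0.353)³) = 60100
ΔG = RT ln(Qₚ/Kₚ) = (8.314 J mol⁻¹ K⁻¹)(1000 K) × ln(60100/2.87e5)
   = (8.314 kJ/mol)(-1.563) = -13.0 kJ/mol
ΔG < 0, so the forward reaction is spontaneous (proceeds forward).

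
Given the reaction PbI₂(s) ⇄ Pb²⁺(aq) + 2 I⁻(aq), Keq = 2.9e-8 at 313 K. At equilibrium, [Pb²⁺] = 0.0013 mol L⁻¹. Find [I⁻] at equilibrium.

[I⁻] = 0.0047 mol L⁻¹

(PbI₂ is a pure solid — omitted from Keq.)
At equilibrium, Keq = [Pb²⁺]·[I⁻]² = 2.9e-8.
(0.0013)·([I⁻])² = 2.9e-8
[I⁻]² = 2.23e-5 ⇒ [I⁻] = 0.0047 mol L⁻¹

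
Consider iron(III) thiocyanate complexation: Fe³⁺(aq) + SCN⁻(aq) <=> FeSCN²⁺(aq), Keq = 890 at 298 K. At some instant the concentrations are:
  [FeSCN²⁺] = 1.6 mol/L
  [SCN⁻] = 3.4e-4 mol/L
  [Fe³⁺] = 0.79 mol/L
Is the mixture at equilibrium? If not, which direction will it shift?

no; Q > K, reaction proceeds in reverse

Q = [FeSCN²⁺] / ([Fe³⁺]·[SCN⁻]) = (1.6) / ((0.79)·(3.4e-4)) = 6000
Q = 6000 > Keq = 890: net reverse reaction.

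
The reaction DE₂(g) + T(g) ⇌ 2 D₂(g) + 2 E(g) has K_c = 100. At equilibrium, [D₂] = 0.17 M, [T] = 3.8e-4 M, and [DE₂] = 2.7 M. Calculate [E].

At equilibrium, K_c = [D₂]²·[E]² / ([DE₂]·[T]) = 100.
(0.17)²·([E])² / ((2.7)·(3.8e-4)) = 100
[E]² = 3.55 ⇒ [E] = 1.9 M

[E] = 1.9 M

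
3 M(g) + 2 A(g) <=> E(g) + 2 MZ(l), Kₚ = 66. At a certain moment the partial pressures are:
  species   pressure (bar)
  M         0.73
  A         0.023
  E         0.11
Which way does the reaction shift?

(MZ is a pure liquid — omitted from Qₚ.)
Qₚ = P(E) / (P(M)³·P(A)²) = (0.11) / ((0.73)³·(0.023)²) = 530
Qₚ = 530 > Kₚ = 66, so the reverse reaction proceeds.

to the left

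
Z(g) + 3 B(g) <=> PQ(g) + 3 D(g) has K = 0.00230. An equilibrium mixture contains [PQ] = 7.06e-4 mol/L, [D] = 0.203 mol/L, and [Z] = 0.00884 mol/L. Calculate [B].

At equilibrium, K = [PQ]·[D]³ / ([Z]·[B]³) = 0.00230.
(7.06e-4)·(0.203)³ / ((0.00884)·([B])³) = 0.00230
[B]³ = 0.290 ⇒ [B] = 0.662 mol/L

[B] = 0.662 mol/L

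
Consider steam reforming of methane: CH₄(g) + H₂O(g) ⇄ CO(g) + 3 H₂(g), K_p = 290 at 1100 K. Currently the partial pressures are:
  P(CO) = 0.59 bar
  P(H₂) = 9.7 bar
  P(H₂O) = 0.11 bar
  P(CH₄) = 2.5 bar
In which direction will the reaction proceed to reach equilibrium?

in the reverse direction

Q_p = P(CO)·P(H₂)³ / (P(CH₄)·P(H₂O)) = (0.59)·(9.7)³ / ((2.5)·(0.11)) = 2000
Q_p = 2000 > K_p = 290, so the reverse reaction proceeds.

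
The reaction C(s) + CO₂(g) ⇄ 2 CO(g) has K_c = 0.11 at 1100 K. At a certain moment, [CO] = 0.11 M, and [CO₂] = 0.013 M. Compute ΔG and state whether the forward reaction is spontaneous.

ΔG = 19.5 kJ/mol; the forward reaction is non-spontaneous

(C is a pure solid — omitted from Q_c.)
Q_c = [CO]² / [CO₂] = (0.11)² / (0.013) = 0.931
ΔG = RT ln(Q_c/K_c) = (8.314 J mol⁻¹ K⁻¹)(1100 K) × ln(0.931/0.11)
   = (9.145 kJ/mol)(2.136) = 19.5 kJ/mol
ΔG > 0, so the forward reaction is non-spontaneous (proceeds in reverse).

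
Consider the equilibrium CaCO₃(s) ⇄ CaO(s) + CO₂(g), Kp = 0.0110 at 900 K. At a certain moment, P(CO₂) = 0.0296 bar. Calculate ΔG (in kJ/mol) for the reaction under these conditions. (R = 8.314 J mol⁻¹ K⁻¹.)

ΔG = 7.41 kJ/mol

(CaCO₃, CaO are pure solids — omitted from Qp.)
Qp = P(CO₂) = 0.0296
ΔG = RT ln(Qp/Kp) = (8.314 J mol⁻¹ K⁻¹)(900 K) × ln(0.0296/0.0110)
   = (7.483 kJ/mol)(0.9899) = 7.41 kJ/mol
ΔG > 0, so the forward reaction is non-spontaneous (proceeds in reverse).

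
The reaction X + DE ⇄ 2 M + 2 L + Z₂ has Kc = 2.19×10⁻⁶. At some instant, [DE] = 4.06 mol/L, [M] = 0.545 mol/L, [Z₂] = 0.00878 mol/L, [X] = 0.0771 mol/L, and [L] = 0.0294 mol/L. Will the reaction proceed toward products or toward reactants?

Qc = [M]²·[L]²·[Z₂] / ([X]·[DE]) = (0.545)²·(0.0294)²·(0.00878) / ((0.0771)·(4.06)) = 7.20×10⁻⁶
Qc = 7.20×10⁻⁶ > Kc = 2.19×10⁻⁶, so the reverse reaction proceeds.

reverse (toward reactants)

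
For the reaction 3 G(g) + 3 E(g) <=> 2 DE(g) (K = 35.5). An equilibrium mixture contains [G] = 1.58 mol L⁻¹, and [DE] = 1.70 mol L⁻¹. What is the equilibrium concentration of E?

[E] = 0.274 mol L⁻¹

At equilibrium, K = [DE]² / ([G]³·[E]³) = 35.5.
(1.70)² / ((1.58)³·([E])³) = 35.5
[E]³ = 0.0206 ⇒ [E] = 0.274 mol L⁻¹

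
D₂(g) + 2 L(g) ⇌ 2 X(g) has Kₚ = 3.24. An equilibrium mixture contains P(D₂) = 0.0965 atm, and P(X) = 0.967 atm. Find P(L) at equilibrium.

P(L) = 1.73 atm

At equilibrium, Kₚ = P(X)² / (P(D₂)·P(L)²) = 3.24.
(0.967)² / ((0.0965)·(P(L))²) = 3.24
P(L)² = 2.99 ⇒ P(L) = 1.73 atm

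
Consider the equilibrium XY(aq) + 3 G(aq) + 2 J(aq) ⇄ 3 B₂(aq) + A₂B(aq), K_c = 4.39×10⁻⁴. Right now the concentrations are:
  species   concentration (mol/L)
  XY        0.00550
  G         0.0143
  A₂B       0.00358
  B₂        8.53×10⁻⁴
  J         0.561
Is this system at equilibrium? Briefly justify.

Q_c = [B₂]³·[A₂B] / ([XY]·[G]³·[J]²) = (8.53×10⁻⁴)³·(0.00358) / ((0.00550)·(0.0143)³·(0.561)²) = 4.39×10⁻⁴
Q_c = 4.39×10⁻⁴ = K_c; the system is at equilibrium.

yes, at equilibrium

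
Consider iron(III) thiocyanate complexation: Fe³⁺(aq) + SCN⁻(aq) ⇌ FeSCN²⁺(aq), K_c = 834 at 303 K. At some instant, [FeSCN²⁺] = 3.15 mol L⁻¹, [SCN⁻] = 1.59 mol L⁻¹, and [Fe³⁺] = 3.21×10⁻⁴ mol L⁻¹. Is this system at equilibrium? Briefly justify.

no; Q > K, reaction proceeds in reverse

Q_c = [FeSCN²⁺] / ([Fe³⁺]·[SCN⁻]) = (3.15) / ((3.21×10⁻⁴)·(1.59)) = 6170
Q_c = 6170 > K_c = 834: net reverse reaction.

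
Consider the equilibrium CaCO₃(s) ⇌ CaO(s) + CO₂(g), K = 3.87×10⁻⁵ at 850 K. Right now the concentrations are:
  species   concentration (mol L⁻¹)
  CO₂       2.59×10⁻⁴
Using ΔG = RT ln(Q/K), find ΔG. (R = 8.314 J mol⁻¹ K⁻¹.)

(CaCO₃, CaO are pure solids — omitted from Q.)
Q = [CO₂] = 2.59×10⁻⁴
ΔG = RT ln(Q/K) = (8.314 J mol⁻¹ K⁻¹)(850 K) × ln(2.59×10⁻⁴/3.87×10⁻⁵)
   = (7.067 kJ/mol)(1.901) = 13.4 kJ/mol
ΔG > 0, so the forward reaction is non-spontaneous (proceeds in reverse).

ΔG = 13.4 kJ/mol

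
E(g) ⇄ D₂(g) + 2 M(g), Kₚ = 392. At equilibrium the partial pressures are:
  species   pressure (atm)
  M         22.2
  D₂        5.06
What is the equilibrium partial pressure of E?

At equilibrium, Kₚ = P(D₂)·P(M)² / P(E) = 392.
(5.06)·(22.2)² / (P(E)) = 392
P(E) = 6.36 atm

P(E) = 6.36 atm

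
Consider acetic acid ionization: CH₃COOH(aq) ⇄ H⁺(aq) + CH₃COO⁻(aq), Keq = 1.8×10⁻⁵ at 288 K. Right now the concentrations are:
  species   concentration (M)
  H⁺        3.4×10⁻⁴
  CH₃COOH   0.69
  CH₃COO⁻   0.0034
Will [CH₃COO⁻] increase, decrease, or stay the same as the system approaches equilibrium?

Q = [H⁺]·[CH₃COO⁻] / [CH₃COOH] = (3.4×10⁻⁴)·(0.0034) / (0.69) = 1.7×10⁻⁶
Q = 1.7×10⁻⁶ < Keq = 1.8×10⁻⁵: net forward reaction.
CH₃COO⁻ is a product, so it increases.

increase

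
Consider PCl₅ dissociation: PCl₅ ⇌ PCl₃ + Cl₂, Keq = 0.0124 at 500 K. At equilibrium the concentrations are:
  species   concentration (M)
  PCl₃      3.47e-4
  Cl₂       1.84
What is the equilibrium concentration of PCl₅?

At equilibrium, Keq = [PCl₃]·[Cl₂] / [PCl₅] = 0.0124.
(3.47e-4)·(1.84) / ([PCl₅]) = 0.0124
[PCl₅] = 0.0515 M

[PCl₅] = 0.0515 M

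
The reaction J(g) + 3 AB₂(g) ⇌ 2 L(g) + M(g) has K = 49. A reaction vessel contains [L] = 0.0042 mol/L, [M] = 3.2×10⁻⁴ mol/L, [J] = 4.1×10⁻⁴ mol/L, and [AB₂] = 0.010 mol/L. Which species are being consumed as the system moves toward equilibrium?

J, AB₂ (reactants)

Q = [L]²·[M] / ([J]·[AB₂]³) = (0.0042)²·(3.2×10⁻⁴) / ((4.1×10⁻⁴)·(0.010)³) = 14
Q = 14 < K = 49: net forward reaction.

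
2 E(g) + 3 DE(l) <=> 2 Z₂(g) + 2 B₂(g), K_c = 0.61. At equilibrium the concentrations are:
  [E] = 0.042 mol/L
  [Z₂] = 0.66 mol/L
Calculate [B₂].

[B₂] = 0.050 mol/L

(DE is a pure liquid — omitted from K_c.)
At equilibrium, K_c = [Z₂]²·[B₂]² / [E]² = 0.61.
(0.66)²·([B₂])² / (0.042)² = 0.61
[B₂]² = 0.00247 ⇒ [B₂] = 0.050 mol/L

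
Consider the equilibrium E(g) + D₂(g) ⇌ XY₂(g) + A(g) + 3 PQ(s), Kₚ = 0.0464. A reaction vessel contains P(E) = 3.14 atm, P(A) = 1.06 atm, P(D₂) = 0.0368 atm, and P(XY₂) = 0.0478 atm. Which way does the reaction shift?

(PQ is a pure solid — omitted from Qₚ.)
Qₚ = P(XY₂)·P(A) / (P(E)·P(D₂)) = (0.0478)·(1.06) / ((3.14)·(0.0368)) = 0.438
Qₚ = 0.438 > Kₚ = 0.0464, so the reverse reaction proceeds.

to the left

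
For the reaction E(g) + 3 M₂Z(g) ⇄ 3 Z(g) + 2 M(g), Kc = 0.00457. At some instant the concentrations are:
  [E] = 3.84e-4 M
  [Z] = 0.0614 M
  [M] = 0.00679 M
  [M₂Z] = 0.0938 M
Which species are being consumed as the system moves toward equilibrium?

Qc = [Z]³·[M]² / ([E]·[M₂Z]³) = (0.0614)³·(0.00679)² / ((3.84e-4)·(0.0938)³) = 0.0337
Qc = 0.0337 > Kc = 0.00457: net reverse reaction.

Z, M (products)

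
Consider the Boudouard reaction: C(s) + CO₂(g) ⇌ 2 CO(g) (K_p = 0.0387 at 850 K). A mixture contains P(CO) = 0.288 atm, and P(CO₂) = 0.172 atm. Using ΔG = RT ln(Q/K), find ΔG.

(C is a pure solid — omitted from Q_p.)
Q_p = P(CO)² / P(CO₂) = (0.288)² / (0.172) = 0.482
ΔG = RT ln(Q_p/K_p) = (8.314 J mol⁻¹ K⁻¹)(850 K) × ln(0.482/0.0387)
   = (7.067 kJ/mol)(2.522) = 17.8 kJ/mol
ΔG > 0, so the forward reaction is non-spontaneous (proceeds in reverse).

ΔG = 17.8 kJ/mol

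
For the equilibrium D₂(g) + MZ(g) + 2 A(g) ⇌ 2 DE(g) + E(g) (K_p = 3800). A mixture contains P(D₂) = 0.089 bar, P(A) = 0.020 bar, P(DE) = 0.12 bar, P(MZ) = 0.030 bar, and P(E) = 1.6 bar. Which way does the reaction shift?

reverse (toward reactants)

Q_p = P(DE)²·P(E) / (P(D₂)·P(MZ)·P(A)²) = (0.12)²·(1.6) / ((0.089)·(0.030)·(0.020)²) = 22000
Q_p = 22000 > K_p = 3800, so the reverse reaction proceeds.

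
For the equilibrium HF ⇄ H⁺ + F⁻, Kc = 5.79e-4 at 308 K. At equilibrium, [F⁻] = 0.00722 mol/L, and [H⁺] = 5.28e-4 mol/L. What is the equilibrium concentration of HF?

At equilibrium, Kc = [H⁺]·[F⁻] / [HF] = 5.79e-4.
(5.28e-4)·(0.00722) / ([HF]) = 5.79e-4
[HF] = 0.00658 mol/L

[HF] = 0.00658 mol/L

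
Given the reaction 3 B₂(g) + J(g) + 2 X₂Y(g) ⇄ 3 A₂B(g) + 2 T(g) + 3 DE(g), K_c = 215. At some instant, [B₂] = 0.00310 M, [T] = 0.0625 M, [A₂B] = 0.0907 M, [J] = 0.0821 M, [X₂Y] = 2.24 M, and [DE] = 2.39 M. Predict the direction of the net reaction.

to the left

Q_c = [A₂B]³·[T]²·[DE]³ / ([B₂]³·[J]·[X₂Y]²) = (0.0907)³·(0.0625)²·(2.39)³ / ((0.00310)³·(0.0821)·(2.24)²) = 3240
Q_c = 3240 > K_c = 215, so the reverse reaction proceeds.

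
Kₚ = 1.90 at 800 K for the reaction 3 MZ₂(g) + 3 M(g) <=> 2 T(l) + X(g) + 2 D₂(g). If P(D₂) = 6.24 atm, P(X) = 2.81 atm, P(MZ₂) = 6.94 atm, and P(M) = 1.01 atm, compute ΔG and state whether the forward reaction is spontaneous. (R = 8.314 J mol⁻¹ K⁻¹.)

(T is a pure liquid — omitted from Qₚ.)
Qₚ = P(X)·P(D₂)² / (P(MZ₂)³·P(M)³) = (2.81)·(6.24)² / ((6.94)³·(1.01)³) = 0.318
ΔG = RT ln(Qₚ/Kₚ) = (8.314 J mol⁻¹ K⁻¹)(800 K) × ln(0.318/1.90)
   = (6.651 kJ/mol)(-1.788) = -11.9 kJ/mol
ΔG < 0, so the forward reaction is spontaneous (proceeds forward).

ΔG = -11.9 kJ/mol; the forward reaction is spontaneous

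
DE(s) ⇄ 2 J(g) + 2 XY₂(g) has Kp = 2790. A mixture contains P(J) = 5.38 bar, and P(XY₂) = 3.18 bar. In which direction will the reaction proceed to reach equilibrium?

to the right

(DE is a pure solid — omitted from Qp.)
Qp = P(J)²·P(XY₂)² = (5.38)²·(3.18)² = 293
Qp = 293 < Kp = 2790, so the forward reaction proceeds.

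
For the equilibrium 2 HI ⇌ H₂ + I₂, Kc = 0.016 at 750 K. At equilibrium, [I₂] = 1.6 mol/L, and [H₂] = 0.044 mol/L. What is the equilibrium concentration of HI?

[HI] = 2.1 mol/L

At equilibrium, Kc = [H₂]·[I₂] / [HI]² = 0.016.
(0.044)·(1.6) / ([HI])² = 0.016
[HI]² = 4.40 ⇒ [HI] = 2.1 mol/L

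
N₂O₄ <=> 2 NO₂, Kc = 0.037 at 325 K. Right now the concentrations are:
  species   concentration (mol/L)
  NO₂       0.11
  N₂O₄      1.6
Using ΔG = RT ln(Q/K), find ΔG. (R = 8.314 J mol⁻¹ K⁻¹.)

Qc = [NO₂]² / [N₂O₄] = (0.11)² / (1.6) = 0.00756
ΔG = RT ln(Qc/Kc) = (8.314 J mol⁻¹ K⁻¹)(325 K) × ln(0.00756/0.037)
   = (2.702 kJ/mol)(-1.588) = -4.29 kJ/mol
ΔG < 0, so the forward reaction is spontaneous (proceeds forward).

ΔG = -4.29 kJ/mol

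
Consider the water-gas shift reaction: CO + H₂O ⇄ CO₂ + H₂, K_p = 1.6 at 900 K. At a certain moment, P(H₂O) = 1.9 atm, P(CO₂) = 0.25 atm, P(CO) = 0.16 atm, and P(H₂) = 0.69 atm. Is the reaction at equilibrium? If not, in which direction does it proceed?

in the forward direction

Q_p = P(CO₂)·P(H₂) / (P(CO)·P(H₂O)) = (0.25)·(0.69) / ((0.16)·(1.9)) = 0.57
Q_p = 0.57 < K_p = 1.6, so the forward reaction proceeds.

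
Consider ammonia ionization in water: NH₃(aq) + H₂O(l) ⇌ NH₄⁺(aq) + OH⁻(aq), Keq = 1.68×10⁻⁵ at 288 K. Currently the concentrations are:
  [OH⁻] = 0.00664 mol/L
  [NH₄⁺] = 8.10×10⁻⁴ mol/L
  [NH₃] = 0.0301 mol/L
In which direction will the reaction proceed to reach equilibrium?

in the reverse direction

(H₂O is a pure liquid — omitted from Q.)
Q = [NH₄⁺]·[OH⁻] / [NH₃] = (8.10×10⁻⁴)·(0.00664) / (0.0301) = 1.79×10⁻⁴
Q = 1.79×10⁻⁴ > Keq = 1.68×10⁻⁵, so the reverse reaction proceeds.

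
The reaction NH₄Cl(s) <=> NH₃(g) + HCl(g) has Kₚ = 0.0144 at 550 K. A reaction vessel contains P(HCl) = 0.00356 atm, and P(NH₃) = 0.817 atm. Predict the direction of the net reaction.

(NH₄Cl is a pure solid — omitted from Qₚ.)
Qₚ = P(NH₃)·P(HCl) = (0.817)·(0.00356) = 0.00291
Qₚ = 0.00291 < Kₚ = 0.0144, so the forward reaction proceeds.

toward products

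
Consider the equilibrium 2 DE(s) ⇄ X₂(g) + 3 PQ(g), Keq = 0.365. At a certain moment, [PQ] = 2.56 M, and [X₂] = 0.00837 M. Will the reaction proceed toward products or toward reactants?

(DE is a pure solid — omitted from Q.)
Q = [X₂]·[PQ]³ = (0.00837)·(2.56)³ = 0.140
Q = 0.140 < Keq = 0.365, so the forward reaction proceeds.

toward products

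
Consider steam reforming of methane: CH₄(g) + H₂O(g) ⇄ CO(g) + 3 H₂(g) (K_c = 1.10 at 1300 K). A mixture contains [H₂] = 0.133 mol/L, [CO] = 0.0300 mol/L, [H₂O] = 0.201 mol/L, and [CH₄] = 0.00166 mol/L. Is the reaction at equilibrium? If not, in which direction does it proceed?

toward products

Q_c = [CO]·[H₂]³ / ([CH₄]·[H₂O]) = (0.0300)·(0.133)³ / ((0.00166)·(0.201)) = 0.212
Q_c = 0.212 < K_c = 1.10, so the forward reaction proceeds.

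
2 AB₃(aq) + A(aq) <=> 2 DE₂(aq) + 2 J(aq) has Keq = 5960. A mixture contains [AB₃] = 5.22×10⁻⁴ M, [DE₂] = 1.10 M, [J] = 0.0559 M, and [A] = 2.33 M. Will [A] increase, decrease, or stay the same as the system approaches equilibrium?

stay the same

Q = [DE₂]²·[J]² / ([AB₃]²·[A]) = (1.10)²·(0.0559)² / ((5.22×10⁻⁴)²·(2.33)) = 5960
Q = 5960 = Keq; the system is at equilibrium.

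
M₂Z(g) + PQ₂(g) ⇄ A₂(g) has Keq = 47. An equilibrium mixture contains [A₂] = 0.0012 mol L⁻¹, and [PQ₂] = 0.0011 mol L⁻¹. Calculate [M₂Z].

At equilibrium, Keq = [A₂] / ([M₂Z]·[PQ₂]) = 47.
(0.0012) / (([M₂Z])·(0.0011)) = 47
[M₂Z] = 0.0232 = 0.023 mol L⁻¹

[M₂Z] = 0.023 mol L⁻¹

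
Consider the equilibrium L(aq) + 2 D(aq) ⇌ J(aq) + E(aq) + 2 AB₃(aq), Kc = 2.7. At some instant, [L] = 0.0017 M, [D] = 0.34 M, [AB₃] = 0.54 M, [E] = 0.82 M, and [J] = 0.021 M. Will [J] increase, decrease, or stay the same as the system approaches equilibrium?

decrease

Qc = [J]·[E]·[AB₃]² / ([L]·[D]²) = (0.021)·(0.82)·(0.54)² / ((0.0017)·(0.34)²) = 26
Qc = 26 > Kc = 2.7: net reverse reaction.
J is a product, so it decreases.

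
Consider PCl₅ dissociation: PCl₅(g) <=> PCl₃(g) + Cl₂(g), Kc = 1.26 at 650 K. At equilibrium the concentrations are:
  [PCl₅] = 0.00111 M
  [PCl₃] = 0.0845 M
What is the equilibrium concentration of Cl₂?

[Cl₂] = 0.0166 M

At equilibrium, Kc = [PCl₃]·[Cl₂] / [PCl₅] = 1.26.
(0.0845)·([Cl₂]) / (0.00111) = 1.26
[Cl₂] = 0.0166 M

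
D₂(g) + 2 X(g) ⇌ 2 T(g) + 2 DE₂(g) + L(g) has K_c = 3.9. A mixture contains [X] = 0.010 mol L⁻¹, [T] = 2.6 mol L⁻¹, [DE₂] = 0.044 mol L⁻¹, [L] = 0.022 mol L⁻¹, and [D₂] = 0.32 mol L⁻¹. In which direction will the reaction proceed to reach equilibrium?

reverse (toward reactants)

Q_c = [T]²·[DE₂]²·[L] / ([D₂]·[X]²) = (2.6)²·(0.044)²·(0.022) / ((0.32)·(0.010)²) = 9.0
Q_c = 9.0 > K_c = 3.9, so the reverse reaction proceeds.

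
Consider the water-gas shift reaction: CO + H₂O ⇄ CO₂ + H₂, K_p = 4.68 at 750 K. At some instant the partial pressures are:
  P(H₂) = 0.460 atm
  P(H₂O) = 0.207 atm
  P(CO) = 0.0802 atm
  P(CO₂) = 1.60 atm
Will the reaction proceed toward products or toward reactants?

to the left

Q_p = P(CO₂)·P(H₂) / (P(CO)·P(H₂O)) = (1.60)·(0.460) / ((0.0802)·(0.207)) = 44.3
Q_p = 44.3 > K_p = 4.68, so the reverse reaction proceeds.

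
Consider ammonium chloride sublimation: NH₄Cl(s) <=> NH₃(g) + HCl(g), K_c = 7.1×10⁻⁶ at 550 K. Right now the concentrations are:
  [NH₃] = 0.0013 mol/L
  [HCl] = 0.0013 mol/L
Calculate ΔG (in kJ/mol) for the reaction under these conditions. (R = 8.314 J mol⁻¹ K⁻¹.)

ΔG = -6.56 kJ/mol

(NH₄Cl is a pure solid — omitted from Q_c.)
Q_c = [NH₃]·[HCl] = (0.0013)·(0.0013) = 1.69×10⁻⁶
ΔG = RT ln(Q_c/K_c) = (8.314 J mol⁻¹ K⁻¹)(550 K) × ln(1.69×10⁻⁶/7.1×10⁻⁶)
   = (4.573 kJ/mol)(-1.435) = -6.56 kJ/mol
ΔG < 0, so the forward reaction is spontaneous (proceeds forward).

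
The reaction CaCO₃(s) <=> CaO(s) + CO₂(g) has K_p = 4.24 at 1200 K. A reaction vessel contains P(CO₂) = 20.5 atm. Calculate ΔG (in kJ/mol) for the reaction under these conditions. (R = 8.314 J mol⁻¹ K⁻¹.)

ΔG = 15.7 kJ/mol

(CaCO₃, CaO are pure solids — omitted from Q_p.)
Q_p = P(CO₂) = 20.5
ΔG = RT ln(Q_p/K_p) = (8.314 J mol⁻¹ K⁻¹)(1200 K) × ln(20.5/4.24)
   = (9.977 kJ/mol)(1.576) = 15.7 kJ/mol
ΔG > 0, so the forward reaction is non-spontaneous (proceeds in reverse).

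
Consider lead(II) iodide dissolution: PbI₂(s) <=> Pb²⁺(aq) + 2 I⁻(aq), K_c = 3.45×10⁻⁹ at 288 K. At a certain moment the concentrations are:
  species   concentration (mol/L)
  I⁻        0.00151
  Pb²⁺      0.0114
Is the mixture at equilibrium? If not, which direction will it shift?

(PbI₂ is a pure solid — omitted from Q_c.)
Q_c = [Pb²⁺]·[I⁻]² = (0.0114)·(0.00151)² = 2.60×10⁻⁸
Q_c = 2.60×10⁻⁸ > K_c = 3.45×10⁻⁹: net reverse reaction.

no; Q > K, reaction proceeds in reverse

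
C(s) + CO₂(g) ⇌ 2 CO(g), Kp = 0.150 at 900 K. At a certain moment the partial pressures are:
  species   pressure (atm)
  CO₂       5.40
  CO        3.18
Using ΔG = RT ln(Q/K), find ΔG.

(C is a pure solid — omitted from Qp.)
Qp = P(CO)² / P(CO₂) = (3.18)² / (5.40) = 1.87
ΔG = RT ln(Qp/Kp) = (8.314 J mol⁻¹ K⁻¹)(900 K) × ln(1.87/0.150)
   = (7.483 kJ/mol)(2.523) = 18.9 kJ/mol
ΔG > 0, so the forward reaction is non-spontaneous (proceeds in reverse).

ΔG = 18.9 kJ/mol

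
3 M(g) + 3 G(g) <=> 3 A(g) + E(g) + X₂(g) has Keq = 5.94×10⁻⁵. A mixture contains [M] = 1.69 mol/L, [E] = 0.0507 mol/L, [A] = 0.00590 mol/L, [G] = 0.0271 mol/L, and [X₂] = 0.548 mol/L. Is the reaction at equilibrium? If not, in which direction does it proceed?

at equilibrium

Q = [A]³·[E]·[X₂] / ([M]³·[G]³) = (0.00590)³·(0.0507)·(0.548) / ((1.69)³·(0.0271)³) = 5.94×10⁻⁵
Q = 5.94×10⁻⁵ = Keq, so the system is already at equilibrium.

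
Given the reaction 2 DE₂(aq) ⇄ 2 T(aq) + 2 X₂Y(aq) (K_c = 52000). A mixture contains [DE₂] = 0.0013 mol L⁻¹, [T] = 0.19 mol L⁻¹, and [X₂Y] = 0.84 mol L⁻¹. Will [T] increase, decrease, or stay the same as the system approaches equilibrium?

Q_c = [T]²·[X₂Y]² / [DE₂]² = (0.19)²·(0.84)² / (0.0013)² = 15000
Q_c = 15000 < K_c = 52000: net forward reaction.
T is a product, so it increases.

increase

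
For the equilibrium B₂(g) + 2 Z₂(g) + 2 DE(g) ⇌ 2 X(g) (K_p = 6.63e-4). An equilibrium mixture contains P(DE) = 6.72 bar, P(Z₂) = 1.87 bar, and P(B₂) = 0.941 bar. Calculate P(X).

At equilibrium, K_p = P(X)² / (P(B₂)·P(Z₂)²·P(DE)²) = 6.63e-4.
(P(X))² / ((0.941)·(1.87)²·(6.72)²) = 6.63e-4
P(X)² = 0.0985 ⇒ P(X) = 0.314 bar

P(X) = 0.314 bar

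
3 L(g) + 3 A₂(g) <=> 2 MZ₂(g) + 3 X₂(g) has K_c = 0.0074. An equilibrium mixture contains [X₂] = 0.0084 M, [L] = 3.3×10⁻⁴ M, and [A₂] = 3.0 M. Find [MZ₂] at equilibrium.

[MZ₂] = 0.0035 M

At equilibrium, K_c = [MZ₂]²·[X₂]³ / ([L]³·[A₂]³) = 0.0074.
([MZ₂])²·(0.0084)³ / ((3.3×10⁻⁴)³·(3.0)³) = 0.0074
[MZ₂]² = 1.21×10⁻⁵ ⇒ [MZ₂] = 0.0035 M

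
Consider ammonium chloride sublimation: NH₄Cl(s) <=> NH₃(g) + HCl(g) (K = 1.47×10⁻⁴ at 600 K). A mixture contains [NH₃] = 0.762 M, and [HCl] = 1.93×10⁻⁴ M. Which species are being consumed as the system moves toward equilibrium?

(NH₄Cl is a pure solid — omitted from Q.)
Q = [NH₃]·[HCl] = (0.762)·(1.93×10⁻⁴) = 1.47×10⁻⁴
Q = 1.47×10⁻⁴ = K; the system is at equilibrium.

none (at equilibrium)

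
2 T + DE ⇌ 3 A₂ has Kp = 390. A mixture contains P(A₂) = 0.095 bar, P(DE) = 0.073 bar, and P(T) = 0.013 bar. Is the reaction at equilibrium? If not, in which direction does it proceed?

Qp = P(A₂)³ / (P(T)²·P(DE)) = (0.095)³ / ((0.013)²·(0.073)) = 69
Qp = 69 < Kp = 390, so the forward reaction proceeds.

in the forward direction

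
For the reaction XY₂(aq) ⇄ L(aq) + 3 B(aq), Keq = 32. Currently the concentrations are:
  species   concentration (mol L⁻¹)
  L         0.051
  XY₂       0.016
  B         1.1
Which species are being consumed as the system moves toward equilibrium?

Q = [L]·[B]³ / [XY₂] = (0.051)·(1.1)³ / (0.016) = 4.2
Q = 4.2 < Keq = 32: net forward reaction.

XY₂ (reactants)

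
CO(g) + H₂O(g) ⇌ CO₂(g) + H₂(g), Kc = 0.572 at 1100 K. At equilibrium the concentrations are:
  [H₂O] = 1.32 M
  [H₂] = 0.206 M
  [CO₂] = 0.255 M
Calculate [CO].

[CO] = 0.0696 M

At equilibrium, Kc = [CO₂]·[H₂] / ([CO]·[H₂O]) = 0.572.
(0.255)·(0.206) / (([CO])·(1.32)) = 0.572
[CO] = 0.0696 M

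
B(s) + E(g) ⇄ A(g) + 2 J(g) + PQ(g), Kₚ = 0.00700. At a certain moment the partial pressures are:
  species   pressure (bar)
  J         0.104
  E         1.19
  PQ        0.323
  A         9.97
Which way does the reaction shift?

(B is a pure solid — omitted from Qₚ.)
Qₚ = P(A)·P(J)²·P(PQ) / P(E) = (9.97)·(0.104)²·(0.323) / (1.19) = 0.0293
Qₚ = 0.0293 > Kₚ = 0.00700, so the reverse reaction proceeds.

to the left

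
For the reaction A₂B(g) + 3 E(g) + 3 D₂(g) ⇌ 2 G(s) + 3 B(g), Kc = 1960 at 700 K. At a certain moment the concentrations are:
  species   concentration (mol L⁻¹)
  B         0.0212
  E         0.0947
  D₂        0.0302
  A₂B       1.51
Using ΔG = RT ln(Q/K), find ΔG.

(G is a pure solid — omitted from Qc.)
Qc = [B]³ / ([A₂B]·[E]³·[D₂]³) = (0.0212)³ / ((1.51)·(0.0947)³·(0.0302)³) = 270
ΔG = RT ln(Qc/Kc) = (8.314 J mol⁻¹ K⁻¹)(700 K) × ln(270/1960)
   = (5.820 kJ/mol)(-1.982) = -11.5 kJ/mol
ΔG < 0, so the forward reaction is spontaneous (proceeds forward).

ΔG = -11.5 kJ/mol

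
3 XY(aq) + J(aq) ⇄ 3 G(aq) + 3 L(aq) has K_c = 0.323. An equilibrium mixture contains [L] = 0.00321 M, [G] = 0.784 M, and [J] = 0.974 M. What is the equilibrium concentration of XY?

At equilibrium, K_c = [G]³·[L]³ / ([XY]³·[J]) = 0.323.
(0.784)³·(0.00321)³ / (([XY])³·(0.974)) = 0.323
[XY]³ = 5.07×10⁻⁸ ⇒ [XY] = 0.00370 M

[XY] = 0.00370 M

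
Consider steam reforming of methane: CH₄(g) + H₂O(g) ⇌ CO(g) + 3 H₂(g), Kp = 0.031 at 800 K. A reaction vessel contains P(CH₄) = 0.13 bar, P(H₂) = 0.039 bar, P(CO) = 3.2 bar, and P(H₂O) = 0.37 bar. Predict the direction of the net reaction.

to the right

Qp = P(CO)·P(H₂)³ / (P(CH₄)·P(H₂O)) = (3.2)·(0.039)³ / ((0.13)·(0.37)) = 0.0039
Qp = 0.0039 < Kp = 0.031, so the forward reaction proceeds.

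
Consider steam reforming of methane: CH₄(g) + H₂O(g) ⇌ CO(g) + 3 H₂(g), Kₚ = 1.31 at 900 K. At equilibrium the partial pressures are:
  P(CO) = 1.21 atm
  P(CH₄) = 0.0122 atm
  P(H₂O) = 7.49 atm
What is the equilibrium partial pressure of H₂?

P(H₂) = 0.462 atm

At equilibrium, Kₚ = P(CO)·P(H₂)³ / (P(CH₄)·P(H₂O)) = 1.31.
(1.21)·(P(H₂))³ / ((0.0122)·(7.49)) = 1.31
P(H₂)³ = 0.0989 ⇒ P(H₂) = 0.462 atm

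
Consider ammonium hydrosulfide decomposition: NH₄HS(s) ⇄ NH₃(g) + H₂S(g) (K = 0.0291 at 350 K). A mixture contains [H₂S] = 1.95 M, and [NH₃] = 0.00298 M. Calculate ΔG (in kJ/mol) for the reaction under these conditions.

ΔG = -4.69 kJ/mol

(NH₄HS is a pure solid — omitted from Q.)
Q = [NH₃]·[H₂S] = (0.00298)·(1.95) = 0.00581
ΔG = RT ln(Q/K) = (8.314 J mol⁻¹ K⁻¹)(350 K) × ln(0.00581/0.0291)
   = (2.910 kJ/mol)(-1.611) = -4.69 kJ/mol
ΔG < 0, so the forward reaction is spontaneous (proceeds forward).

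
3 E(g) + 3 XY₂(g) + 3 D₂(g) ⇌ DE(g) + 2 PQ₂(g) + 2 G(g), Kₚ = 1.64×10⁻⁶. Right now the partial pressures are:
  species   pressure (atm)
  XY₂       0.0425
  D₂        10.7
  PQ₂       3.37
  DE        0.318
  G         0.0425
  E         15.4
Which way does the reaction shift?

to the left

Qₚ = P(DE)·P(PQ₂)²·P(G)² / (P(E)³·P(XY₂)³·P(D₂)³) = (0.318)·(3.37)²·(0.0425)² / ((15.4)³·(0.0425)³·(10.7)³) = 1.90×10⁻⁵
Qₚ = 1.90×10⁻⁵ > Kₚ = 1.64×10⁻⁶, so the reverse reaction proceeds.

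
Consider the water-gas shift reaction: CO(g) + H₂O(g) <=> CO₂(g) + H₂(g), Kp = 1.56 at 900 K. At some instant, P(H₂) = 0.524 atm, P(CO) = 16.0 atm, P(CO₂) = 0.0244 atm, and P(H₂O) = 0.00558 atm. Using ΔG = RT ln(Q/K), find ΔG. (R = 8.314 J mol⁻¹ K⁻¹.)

ΔG = -17.9 kJ/mol

Qp = P(CO₂)·P(H₂) / (P(CO)·P(H₂O)) = (0.0244)·(0.524) / ((16.0)·(0.00558)) = 0.143
ΔG = RT ln(Qp/Kp) = (8.314 J mol⁻¹ K⁻¹)(900 K) × ln(0.143/1.56)
   = (7.483 kJ/mol)(-2.390) = -17.9 kJ/mol
ΔG < 0, so the forward reaction is spontaneous (proceeds forward).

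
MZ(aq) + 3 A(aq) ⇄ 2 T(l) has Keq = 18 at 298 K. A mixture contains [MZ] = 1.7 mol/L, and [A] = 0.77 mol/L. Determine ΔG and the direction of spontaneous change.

(T is a pure liquid — omitted from Q.)
Q = 1 / ([MZ]·[A]³) = 1 / ((1.7)·(0.77)³) = 1.29
ΔG = RT ln(Q/Keq) = (8.314 J mol⁻¹ K⁻¹)(298 K) × ln(1.29/18)
   = (2.478 kJ/mol)(-2.636) = -6.53 kJ/mol
ΔG < 0, so the forward reaction is spontaneous (proceeds forward).

ΔG = -6.53 kJ/mol; the forward reaction is spontaneous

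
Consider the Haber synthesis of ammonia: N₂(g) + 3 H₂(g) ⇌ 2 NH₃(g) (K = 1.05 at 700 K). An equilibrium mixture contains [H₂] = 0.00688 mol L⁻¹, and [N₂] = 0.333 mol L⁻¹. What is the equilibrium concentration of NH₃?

At equilibrium, K = [NH₃]² / ([N₂]·[H₂]³) = 1.05.
([NH₃])² / ((0.333)·(0.00688)³) = 1.05
[NH₃]² = 1.14×10⁻⁷ ⇒ [NH₃] = 3.37×10⁻⁴ mol L⁻¹

[NH₃] = 3.37×10⁻⁴ mol L⁻¹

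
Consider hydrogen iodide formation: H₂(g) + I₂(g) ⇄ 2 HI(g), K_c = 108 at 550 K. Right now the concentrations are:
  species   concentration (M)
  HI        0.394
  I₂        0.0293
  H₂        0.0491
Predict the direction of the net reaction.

Q_c = [HI]² / ([H₂]·[I₂]) = (0.394)² / ((0.0491)·(0.0293)) = 108
Q_c = 108 = K_c, so the system is already at equilibrium.

neither direction; the system is at equilibrium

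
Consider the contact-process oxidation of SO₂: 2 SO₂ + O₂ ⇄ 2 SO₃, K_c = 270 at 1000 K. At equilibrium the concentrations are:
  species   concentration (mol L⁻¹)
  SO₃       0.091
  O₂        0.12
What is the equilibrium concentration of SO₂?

[SO₂] = 0.016 mol L⁻¹

At equilibrium, K_c = [SO₃]² / ([SO₂]²·[O₂]) = 270.
(0.091)² / (([SO₂])²·(0.12)) = 270
[SO₂]² = 2.56×10⁻⁴ ⇒ [SO₂] = 0.016 mol L⁻¹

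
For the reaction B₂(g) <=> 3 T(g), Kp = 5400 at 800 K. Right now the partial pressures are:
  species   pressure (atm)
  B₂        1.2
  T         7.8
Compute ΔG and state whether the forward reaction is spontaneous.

ΔG = -17.4 kJ/mol; the forward reaction is spontaneous

Qp = P(T)³ / P(B₂) = (7.8)³ / (1.2) = 395
ΔG = RT ln(Qp/Kp) = (8.314 J mol⁻¹ K⁻¹)(800 K) × ln(395/5400)
   = (6.651 kJ/mol)(-2.615) = -17.4 kJ/mol
ΔG < 0, so the forward reaction is spontaneous (proceeds forward).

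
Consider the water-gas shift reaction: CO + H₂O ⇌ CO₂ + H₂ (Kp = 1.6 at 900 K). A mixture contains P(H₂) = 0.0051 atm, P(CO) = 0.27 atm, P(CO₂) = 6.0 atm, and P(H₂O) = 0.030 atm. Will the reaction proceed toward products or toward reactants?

Qp = P(CO₂)·P(H₂) / (P(CO)·P(H₂O)) = (6.0)·(0.0051) / ((0.27)·(0.030)) = 3.8
Qp = 3.8 > Kp = 1.6, so the reverse reaction proceeds.

in the reverse direction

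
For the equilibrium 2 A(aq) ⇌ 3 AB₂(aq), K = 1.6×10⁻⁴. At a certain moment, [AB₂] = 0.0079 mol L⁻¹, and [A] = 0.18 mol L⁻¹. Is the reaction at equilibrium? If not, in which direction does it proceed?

Q = [AB₂]³ / [A]² = (0.0079)³ / (0.18)² = 1.5×10⁻⁵
Q = 1.5×10⁻⁵ < K = 1.6×10⁻⁴, so the forward reaction proceeds.

in the forward direction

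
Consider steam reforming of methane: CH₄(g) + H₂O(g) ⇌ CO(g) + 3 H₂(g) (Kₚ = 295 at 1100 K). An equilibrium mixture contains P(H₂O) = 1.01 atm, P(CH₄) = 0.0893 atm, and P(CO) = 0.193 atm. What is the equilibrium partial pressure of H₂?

P(H₂) = 5.17 atm

At equilibrium, Kₚ = P(CO)·P(H₂)³ / (P(CH₄)·P(H₂O)) = 295.
(0.193)·(P(H₂))³ / ((0.0893)·(1.01)) = 295
P(H₂)³ = 138 ⇒ P(H₂) = 5.17 atm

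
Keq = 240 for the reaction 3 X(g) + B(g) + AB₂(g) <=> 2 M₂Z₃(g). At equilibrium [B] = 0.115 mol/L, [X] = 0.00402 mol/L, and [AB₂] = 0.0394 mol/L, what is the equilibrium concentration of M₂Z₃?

At equilibrium, Keq = [M₂Z₃]² / ([X]³·[B]·[AB₂]) = 240.
([M₂Z₃])² / ((0.00402)³·(0.115)·(0.0394)) = 240
[M₂Z₃]² = 7.06×10⁻⁸ ⇒ [M₂Z₃] = 2.66×10⁻⁴ mol/L

[M₂Z₃] = 2.66×10⁻⁴ mol/L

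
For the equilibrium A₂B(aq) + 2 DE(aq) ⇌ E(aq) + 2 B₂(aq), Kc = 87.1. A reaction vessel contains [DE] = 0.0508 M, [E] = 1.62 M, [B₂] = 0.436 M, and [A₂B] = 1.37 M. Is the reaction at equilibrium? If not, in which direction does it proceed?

at equilibrium

Qc = [E]·[B₂]² / ([A₂B]·[DE]²) = (1.62)·(0.436)² / ((1.37)·(0.0508)²) = 87.1
Qc = 87.1 = Kc, so the system is already at equilibrium.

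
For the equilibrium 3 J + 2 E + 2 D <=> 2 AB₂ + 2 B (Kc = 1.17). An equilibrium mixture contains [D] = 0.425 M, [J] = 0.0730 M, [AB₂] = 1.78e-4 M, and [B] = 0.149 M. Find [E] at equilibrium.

At equilibrium, Kc = [AB₂]²·[B]² / ([J]³·[E]²·[D]²) = 1.17.
(1.78e-4)²·(0.149)² / ((0.0730)³·([E])²·(0.425)²) = 1.17
[E]² = 8.56e-6 ⇒ [E] = 0.00293 M

[E] = 0.00293 M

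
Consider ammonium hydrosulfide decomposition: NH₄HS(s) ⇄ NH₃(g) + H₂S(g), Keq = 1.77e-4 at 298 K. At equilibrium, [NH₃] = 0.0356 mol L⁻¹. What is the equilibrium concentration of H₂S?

[H₂S] = 0.00497 mol L⁻¹

(NH₄HS is a pure solid — omitted from Keq.)
At equilibrium, Keq = [NH₃]·[H₂S] = 1.77e-4.
(0.0356)·([H₂S]) = 1.77e-4
[H₂S] = 0.00497 mol L⁻¹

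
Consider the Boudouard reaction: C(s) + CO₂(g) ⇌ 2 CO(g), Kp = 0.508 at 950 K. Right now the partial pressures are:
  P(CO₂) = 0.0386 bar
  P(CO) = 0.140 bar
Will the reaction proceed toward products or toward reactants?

(C is a pure solid — omitted from Qp.)
Qp = P(CO)² / P(CO₂) = (0.140)² / (0.0386) = 0.508
Qp = 0.508 = Kp, so the system is already at equilibrium.

neither direction; the system is at equilibrium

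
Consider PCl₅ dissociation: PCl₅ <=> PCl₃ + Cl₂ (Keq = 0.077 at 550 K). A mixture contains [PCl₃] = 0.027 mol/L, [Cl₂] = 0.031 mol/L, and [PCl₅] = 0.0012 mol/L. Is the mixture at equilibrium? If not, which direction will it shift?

Q = [PCl₃]·[Cl₂] / [PCl₅] = (0.027)·(0.031) / (0.0012) = 0.70
Q = 0.70 > Keq = 0.077: net reverse reaction.

no; Q > K, reaction proceeds in reverse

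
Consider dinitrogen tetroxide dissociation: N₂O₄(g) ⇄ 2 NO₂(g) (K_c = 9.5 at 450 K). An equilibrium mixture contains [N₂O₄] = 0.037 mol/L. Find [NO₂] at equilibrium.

[NO₂] = 0.59 mol/L

At equilibrium, K_c = [NO₂]² / [N₂O₄] = 9.5.
([NO₂])² / (0.037) = 9.5
[NO₂]² = 0.352 ⇒ [NO₂] = 0.59 mol/L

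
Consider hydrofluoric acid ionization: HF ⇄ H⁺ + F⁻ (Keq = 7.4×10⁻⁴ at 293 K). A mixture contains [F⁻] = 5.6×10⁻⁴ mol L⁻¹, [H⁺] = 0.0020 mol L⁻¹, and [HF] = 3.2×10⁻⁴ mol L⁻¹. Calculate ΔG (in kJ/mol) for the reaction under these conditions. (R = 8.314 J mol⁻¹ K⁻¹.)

Q = [H⁺]·[F⁻] / [HF] = (0.0020)·(5.6×10⁻⁴) / (3.2×10⁻⁴) = 0.00350
ΔG = RT ln(Q/Keq) = (8.314 J mol⁻¹ K⁻¹)(293 K) × ln(0.00350/7.4×10⁻⁴)
   = (2.436 kJ/mol)(1.554) = 3.79 kJ/mol
ΔG > 0, so the forward reaction is non-spontaneous (proceeds in reverse).

ΔG = 3.79 kJ/mol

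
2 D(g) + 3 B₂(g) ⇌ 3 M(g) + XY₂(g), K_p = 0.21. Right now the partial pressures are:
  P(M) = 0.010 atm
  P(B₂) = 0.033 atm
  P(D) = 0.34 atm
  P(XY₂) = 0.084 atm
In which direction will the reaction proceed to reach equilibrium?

Q_p = P(M)³·P(XY₂) / (P(D)²·P(B₂)³) = (0.010)³·(0.084) / ((0.34)²·(0.033)³) = 0.020
Q_p = 0.020 < K_p = 0.21, so the forward reaction proceeds.

forward (toward products)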